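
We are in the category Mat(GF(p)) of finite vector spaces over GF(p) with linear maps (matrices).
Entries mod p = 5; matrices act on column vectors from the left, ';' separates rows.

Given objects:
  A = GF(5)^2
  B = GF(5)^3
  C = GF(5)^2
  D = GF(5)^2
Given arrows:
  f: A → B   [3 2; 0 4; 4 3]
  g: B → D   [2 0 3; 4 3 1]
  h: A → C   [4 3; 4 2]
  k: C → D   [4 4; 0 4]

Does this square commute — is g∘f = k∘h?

Answer: DOES NOT COMMUTE

Derivation:
Path 1 = f;g:
  e0=⟨1,0⟩ f→⟨3,0,4⟩ g→⟨3,1⟩
  e1=⟨0,1⟩ f→⟨2,4,3⟩ g→⟨3,3⟩
  ⟦path⟧₁ = [3 3; 1 3]
Path 2 = h;k:
  e0=⟨1,0⟩ h→⟨4,4⟩ k→⟨2,1⟩
  e1=⟨0,1⟩ h→⟨3,2⟩ k→⟨0,3⟩
  ⟦path⟧₂ = [2 0; 1 3]
Equal? NO — does not commute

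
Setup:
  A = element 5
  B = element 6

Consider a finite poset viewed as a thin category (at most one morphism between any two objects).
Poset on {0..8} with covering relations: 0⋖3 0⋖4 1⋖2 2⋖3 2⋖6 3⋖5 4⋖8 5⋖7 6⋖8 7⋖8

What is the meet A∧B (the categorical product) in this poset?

Common predecessors of 5,6: {1,2}
  1 ⊑ 2
  2 ⊑ 2
glb = 2

Answer: A∧B = 2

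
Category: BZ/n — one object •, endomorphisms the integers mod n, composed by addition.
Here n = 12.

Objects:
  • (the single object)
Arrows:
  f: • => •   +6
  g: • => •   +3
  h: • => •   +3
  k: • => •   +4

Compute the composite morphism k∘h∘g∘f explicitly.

Answer: +4

Trace:
  0 +6≡6 +3≡9 +3≡0 +4≡4  (mod 12)
⟦path⟧: +4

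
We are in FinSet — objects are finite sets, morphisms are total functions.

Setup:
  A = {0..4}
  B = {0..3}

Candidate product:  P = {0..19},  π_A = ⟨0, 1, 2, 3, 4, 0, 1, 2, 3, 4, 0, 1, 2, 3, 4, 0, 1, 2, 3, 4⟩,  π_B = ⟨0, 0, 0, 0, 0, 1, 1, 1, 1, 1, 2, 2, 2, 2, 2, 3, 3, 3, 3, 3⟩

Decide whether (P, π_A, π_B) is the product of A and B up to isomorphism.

Answer: VALID PRODUCT

Derivation:
|A|·|B| = 5·4 = 20;  |P| = 20
Check the pairing map k ↦ (π_A(k), π_B(k)):
  0 : (0,0)
  1 : (1,0)
  2 : (2,0)
  3 : (3,0)
  4 : (4,0)
  5 : (0,1)
  6 : (1,1)
  7 : (2,1)
  8 : (3,1)
  9 : (4,1)
  10 : (0,2)
  11 : (1,2)
  12 : (2,2)
  13 : (3,2)
  14 : (4,2)
  15 : (0,3)
  16 : (1,3)
  17 : (2,3)
  18 : (3,3)
  19 : (4,3)
distinct pairs in image: 20 / 20 needed
  → bijection onto A×B; projections well-typed.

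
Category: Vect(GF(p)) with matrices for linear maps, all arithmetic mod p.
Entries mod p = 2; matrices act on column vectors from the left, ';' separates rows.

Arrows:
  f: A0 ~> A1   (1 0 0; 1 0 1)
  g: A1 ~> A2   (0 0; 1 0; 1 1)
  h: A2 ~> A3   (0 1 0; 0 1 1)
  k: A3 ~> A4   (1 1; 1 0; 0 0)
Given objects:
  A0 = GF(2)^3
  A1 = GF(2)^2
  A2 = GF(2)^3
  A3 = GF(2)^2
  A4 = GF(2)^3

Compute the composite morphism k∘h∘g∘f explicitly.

Answer: (0 0 1; 1 0 0; 0 0 0)

Trace:
  e0=(1,0,0) f~>(1,1) g~>(0,1,0) h~>(1,1) k~>(0,1,0)
  e1=(0,1,0) f~>(0,0) g~>(0,0,0) h~>(0,0) k~>(0,0,0)
  e2=(0,0,1) f~>(0,1) g~>(0,0,1) h~>(0,1) k~>(1,0,0)
result: (0 0 1; 1 0 0; 0 0 0)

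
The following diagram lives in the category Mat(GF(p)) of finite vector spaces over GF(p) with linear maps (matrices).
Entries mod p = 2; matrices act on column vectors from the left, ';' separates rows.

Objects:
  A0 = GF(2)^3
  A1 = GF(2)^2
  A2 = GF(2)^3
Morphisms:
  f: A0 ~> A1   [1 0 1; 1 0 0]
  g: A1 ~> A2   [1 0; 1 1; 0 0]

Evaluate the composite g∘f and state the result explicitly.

  e0=⟨1,0,0⟩ f~>⟨1,1⟩ g~>⟨1,0,0⟩
  e1=⟨0,1,0⟩ f~>⟨0,0⟩ g~>⟨0,0,0⟩
  e2=⟨0,0,1⟩ f~>⟨1,0⟩ g~>⟨1,1,0⟩
composite: [1 0 1; 0 0 1; 0 0 0]

Answer: [1 0 1; 0 0 1; 0 0 0]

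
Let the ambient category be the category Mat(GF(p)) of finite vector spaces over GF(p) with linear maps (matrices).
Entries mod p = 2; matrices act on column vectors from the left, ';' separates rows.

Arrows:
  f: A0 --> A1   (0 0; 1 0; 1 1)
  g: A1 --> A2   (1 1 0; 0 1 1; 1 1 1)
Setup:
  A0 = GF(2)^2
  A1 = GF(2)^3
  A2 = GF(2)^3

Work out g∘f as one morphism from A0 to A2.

Answer: (1 0; 0 1; 0 1)

Trace:
  e0=[1,0] f-->[0,1,1] g-->[1,0,0]
  e1=[0,1] f-->[0,0,1] g-->[0,1,1]
⟦path⟧: (1 0; 0 1; 0 1)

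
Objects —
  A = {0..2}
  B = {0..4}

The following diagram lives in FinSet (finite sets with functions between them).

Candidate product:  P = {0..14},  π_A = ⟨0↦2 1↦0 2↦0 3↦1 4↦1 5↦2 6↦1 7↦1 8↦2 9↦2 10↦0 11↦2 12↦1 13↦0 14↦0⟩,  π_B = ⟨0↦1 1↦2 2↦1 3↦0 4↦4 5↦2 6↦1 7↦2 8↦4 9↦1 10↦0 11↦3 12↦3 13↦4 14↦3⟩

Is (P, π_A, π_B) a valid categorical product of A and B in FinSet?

|A|·|B| = 3·5 = 15;  |P| = 15
Check the pairing map k ↦ (π_A(k), π_B(k)):
  0 ↦ (2,1)
  1 ↦ (0,2)
  2 ↦ (0,1)
  3 ↦ (1,0)
  4 ↦ (1,4)
  5 ↦ (2,2)
  6 ↦ (1,1)
  7 ↦ (1,2)
  8 ↦ (2,4)
  9 ↦ (2,1)  ✗ repeats pair of k=0
  10 ↦ (0,0)
  11 ↦ (2,3)
  12 ↦ (1,3)
  13 ↦ (0,4)
  14 ↦ (0,3)
distinct pairs in image: 14 / 15 needed
  → (2,1) hit at k=0 and k=9

Answer: NOT A VALID PRODUCT — duplicate pair at indices 9,0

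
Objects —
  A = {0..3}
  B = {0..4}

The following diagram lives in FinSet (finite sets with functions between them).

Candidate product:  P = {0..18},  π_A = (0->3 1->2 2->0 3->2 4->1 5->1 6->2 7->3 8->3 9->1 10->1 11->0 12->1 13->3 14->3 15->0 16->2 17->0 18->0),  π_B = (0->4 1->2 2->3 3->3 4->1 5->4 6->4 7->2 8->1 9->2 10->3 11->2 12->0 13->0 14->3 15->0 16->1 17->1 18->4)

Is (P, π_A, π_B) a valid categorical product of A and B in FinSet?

|A|·|B| = 4·5 = 20;  |P| = 19
  → cardinalities differ; no bijection possible.

Answer: NOT A VALID PRODUCT — |P|=19 ≠ |A|·|B|=20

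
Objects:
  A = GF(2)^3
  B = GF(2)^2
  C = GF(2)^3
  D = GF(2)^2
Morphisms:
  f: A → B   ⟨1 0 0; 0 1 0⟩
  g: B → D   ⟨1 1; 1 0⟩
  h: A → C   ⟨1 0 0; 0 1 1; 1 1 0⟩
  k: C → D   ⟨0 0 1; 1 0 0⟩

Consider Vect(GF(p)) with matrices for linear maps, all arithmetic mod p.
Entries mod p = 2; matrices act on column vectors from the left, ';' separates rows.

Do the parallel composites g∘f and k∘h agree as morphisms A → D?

1) trace f;g:
  e0=⟨1,0,0⟩ f→⟨1,0⟩ g→⟨1,1⟩
  e1=⟨0,1,0⟩ f→⟨0,1⟩ g→⟨1,0⟩
  e2=⟨0,0,1⟩ f→⟨0,0⟩ g→⟨0,0⟩
  ⟦path⟧₁ = ⟨1 1 0; 1 0 0⟩
2) trace h;k:
  e0=⟨1,0,0⟩ h→⟨1,0,1⟩ k→⟨1,1⟩
  e1=⟨0,1,0⟩ h→⟨0,1,1⟩ k→⟨1,0⟩
  e2=⟨0,0,1⟩ h→⟨0,1,0⟩ k→⟨0,0⟩
  ⟦path⟧₂ = ⟨1 1 0; 1 0 0⟩
Equal? same morphism ✓

Answer: COMMUTES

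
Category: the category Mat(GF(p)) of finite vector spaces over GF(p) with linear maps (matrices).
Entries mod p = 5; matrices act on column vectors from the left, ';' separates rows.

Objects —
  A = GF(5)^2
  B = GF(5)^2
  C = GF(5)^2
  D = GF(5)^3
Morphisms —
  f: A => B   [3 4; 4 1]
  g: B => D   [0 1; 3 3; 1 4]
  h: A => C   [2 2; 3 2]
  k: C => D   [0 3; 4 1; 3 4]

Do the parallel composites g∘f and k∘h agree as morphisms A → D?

Path 1 = f;g:
  e0=⟨1,0⟩ f=>⟨3,4⟩ g=>⟨4,1,4⟩
  e1=⟨0,1⟩ f=>⟨4,1⟩ g=>⟨1,0,3⟩
  ⟦path⟧₁ = [4 1; 1 0; 4 3]
Path 2 = h;k:
  e0=⟨1,0⟩ h=>⟨2,3⟩ k=>⟨4,1,3⟩
  e1=⟨0,1⟩ h=>⟨2,2⟩ k=>⟨1,0,4⟩
  ⟦path⟧₂ = [4 1; 1 0; 3 4]
Equal? distinct morphisms ✗

Answer: DOES NOT COMMUTE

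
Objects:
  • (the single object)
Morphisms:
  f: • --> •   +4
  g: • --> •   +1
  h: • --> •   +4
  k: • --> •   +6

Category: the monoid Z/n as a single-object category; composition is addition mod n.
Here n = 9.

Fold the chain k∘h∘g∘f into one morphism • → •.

Answer: +6

Work:
  0 +4≡4 +1≡5 +4≡0 +6≡6  (mod 9)
result: +6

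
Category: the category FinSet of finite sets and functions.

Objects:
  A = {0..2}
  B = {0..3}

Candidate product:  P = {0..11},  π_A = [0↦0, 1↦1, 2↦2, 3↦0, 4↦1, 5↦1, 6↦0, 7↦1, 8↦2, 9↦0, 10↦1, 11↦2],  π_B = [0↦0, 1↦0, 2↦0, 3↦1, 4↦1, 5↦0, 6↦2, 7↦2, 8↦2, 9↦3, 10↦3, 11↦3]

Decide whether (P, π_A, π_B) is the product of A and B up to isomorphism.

|A|·|B| = 3·4 = 12;  |P| = 12
Check the pairing map k ↦ (π_A(k), π_B(k)):
  0 ↦ (0,0)
  1 ↦ (1,0)
  2 ↦ (2,0)
  3 ↦ (0,1)
  4 ↦ (1,1)
  5 ↦ (1,0)  ✗ repeats pair of k=1
  6 ↦ (0,2)
  7 ↦ (1,2)
  8 ↦ (2,2)
  9 ↦ (0,3)
  10 ↦ (1,3)
  11 ↦ (2,3)
distinct pairs in image: 11 / 12 needed
  → (1,0) hit at k=1 and k=5

Answer: NOT A VALID PRODUCT — duplicate pair at indices 1,5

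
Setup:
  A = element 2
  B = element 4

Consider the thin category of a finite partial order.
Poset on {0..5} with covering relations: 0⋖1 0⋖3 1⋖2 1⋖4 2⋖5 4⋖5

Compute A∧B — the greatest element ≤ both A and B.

Answer: A∧B = 1

Work:
Lower bounds of A=2 and B=4: {0,1}
  0 ⊑ 1
  1 ⊑ 1
glb = 1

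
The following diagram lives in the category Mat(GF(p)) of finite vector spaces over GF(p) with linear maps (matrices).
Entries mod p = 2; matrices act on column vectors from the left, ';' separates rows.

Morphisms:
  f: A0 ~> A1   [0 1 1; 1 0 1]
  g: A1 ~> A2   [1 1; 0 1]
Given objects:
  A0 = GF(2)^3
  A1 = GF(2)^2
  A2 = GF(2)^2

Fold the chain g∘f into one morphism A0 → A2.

Answer: [1 1 0; 1 0 1]

Trace:
  e0=[1,0,0] f~>[0,1] g~>[1,1]
  e1=[0,1,0] f~>[1,0] g~>[1,0]
  e2=[0,0,1] f~>[1,1] g~>[0,1]
result: [1 1 0; 1 0 1]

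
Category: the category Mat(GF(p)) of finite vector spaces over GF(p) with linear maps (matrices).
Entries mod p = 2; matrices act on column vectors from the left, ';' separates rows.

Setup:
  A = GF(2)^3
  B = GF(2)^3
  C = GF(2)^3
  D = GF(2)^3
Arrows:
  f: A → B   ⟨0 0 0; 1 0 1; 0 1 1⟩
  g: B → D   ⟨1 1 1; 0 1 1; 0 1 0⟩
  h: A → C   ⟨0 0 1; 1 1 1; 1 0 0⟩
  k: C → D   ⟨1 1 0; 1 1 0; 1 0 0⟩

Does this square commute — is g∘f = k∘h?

Answer: DOES NOT COMMUTE

Work:
Path 1 = f;g:
  e0=⟨1,0,0⟩ f→⟨0,1,0⟩ g→⟨1,1,1⟩
  e1=⟨0,1,0⟩ f→⟨0,0,1⟩ g→⟨1,1,0⟩
  e2=⟨0,0,1⟩ f→⟨0,1,1⟩ g→⟨0,0,1⟩
  result₁ = ⟨1 1 0; 1 1 0; 1 0 1⟩
Path 2 = h;k:
  e0=⟨1,0,0⟩ h→⟨0,1,1⟩ k→⟨1,1,0⟩
  e1=⟨0,1,0⟩ h→⟨0,1,0⟩ k→⟨1,1,0⟩
  e2=⟨0,0,1⟩ h→⟨1,1,0⟩ k→⟨0,0,1⟩
  result₂ = ⟨1 1 0; 1 1 0; 0 0 1⟩
Equal? differ; not commutative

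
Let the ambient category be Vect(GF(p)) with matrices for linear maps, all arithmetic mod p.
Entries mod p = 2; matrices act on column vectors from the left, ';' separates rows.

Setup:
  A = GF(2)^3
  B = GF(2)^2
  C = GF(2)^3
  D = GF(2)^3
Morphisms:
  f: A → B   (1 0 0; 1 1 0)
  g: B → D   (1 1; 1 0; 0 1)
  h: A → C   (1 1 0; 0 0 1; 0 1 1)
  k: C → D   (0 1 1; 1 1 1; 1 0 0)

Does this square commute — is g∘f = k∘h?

Answer: COMMUTES

Work:
Along f;g (path 1):
  e0=[1,0,0] f→[1,1] g→[0,1,1]
  e1=[0,1,0] f→[0,1] g→[1,0,1]
  e2=[0,0,1] f→[0,0] g→[0,0,0]
  result₁ = (0 1 0; 1 0 0; 1 1 0)
Along h;k (path 2):
  e0=[1,0,0] h→[1,0,0] k→[0,1,1]
  e1=[0,1,0] h→[1,0,1] k→[1,0,1]
  e2=[0,0,1] h→[0,1,1] k→[0,0,0]
  result₂ = (0 1 0; 1 0 0; 1 1 0)
Equal? same morphism ✓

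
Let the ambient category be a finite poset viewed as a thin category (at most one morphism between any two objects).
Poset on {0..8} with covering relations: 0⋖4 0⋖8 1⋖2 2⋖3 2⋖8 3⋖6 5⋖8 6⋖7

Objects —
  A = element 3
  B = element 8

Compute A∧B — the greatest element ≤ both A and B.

Answer: A∧B = 2

Derivation:
Common predecessors of 3,8: {1,2}
  1 ≤ 2
  2 ≤ 2
glb = 2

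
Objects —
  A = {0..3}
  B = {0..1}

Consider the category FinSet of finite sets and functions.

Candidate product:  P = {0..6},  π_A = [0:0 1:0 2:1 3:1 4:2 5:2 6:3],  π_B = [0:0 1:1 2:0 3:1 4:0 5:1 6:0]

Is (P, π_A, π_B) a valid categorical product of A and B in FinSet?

|A|·|B| = 4·2 = 8;  |P| = 7
  → cardinalities differ; no bijection possible.

Answer: NOT A VALID PRODUCT — |P|=7 ≠ |A|·|B|=8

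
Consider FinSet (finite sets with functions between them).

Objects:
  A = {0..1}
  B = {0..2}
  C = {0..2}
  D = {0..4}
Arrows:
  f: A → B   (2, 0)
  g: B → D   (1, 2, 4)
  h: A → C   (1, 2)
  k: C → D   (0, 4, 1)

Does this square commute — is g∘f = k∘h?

Along f;g (path 1):
  0 f→2 g→4
  1 f→0 g→1
  result₁ = (4, 1)
Along h;k (path 2):
  0 h→1 k→4
  1 h→2 k→1
  result₂ = (4, 1)
Equal? equal; square commutes

Answer: COMMUTES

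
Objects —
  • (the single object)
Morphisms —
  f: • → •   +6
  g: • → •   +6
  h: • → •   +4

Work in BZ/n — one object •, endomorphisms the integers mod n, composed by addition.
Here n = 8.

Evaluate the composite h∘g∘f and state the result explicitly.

Answer: +0

Trace:
  0 +6≡6 +6≡4 +4≡0  (mod 8)
⟦path⟧: +0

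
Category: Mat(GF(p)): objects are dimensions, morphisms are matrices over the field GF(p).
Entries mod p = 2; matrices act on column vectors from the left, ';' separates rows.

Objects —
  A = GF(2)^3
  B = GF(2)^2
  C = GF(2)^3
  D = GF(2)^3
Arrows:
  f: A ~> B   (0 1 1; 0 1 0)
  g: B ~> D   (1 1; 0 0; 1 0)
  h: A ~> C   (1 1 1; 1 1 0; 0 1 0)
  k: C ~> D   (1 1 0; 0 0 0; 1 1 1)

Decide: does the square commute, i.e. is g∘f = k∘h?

Answer: COMMUTES

Derivation:
Path 1 = f;g:
  e0=(1,0,0) f~>(0,0) g~>(0,0,0)
  e1=(0,1,0) f~>(1,1) g~>(0,0,1)
  e2=(0,0,1) f~>(1,0) g~>(1,0,1)
  composite₁ = (0 0 1; 0 0 0; 0 1 1)
Path 2 = h;k:
  e0=(1,0,0) h~>(1,1,0) k~>(0,0,0)
  e1=(0,1,0) h~>(1,1,1) k~>(0,0,1)
  e2=(0,0,1) h~>(1,0,0) k~>(1,0,1)
  composite₂ = (0 0 1; 0 0 0; 0 1 1)
Equal? same morphism ✓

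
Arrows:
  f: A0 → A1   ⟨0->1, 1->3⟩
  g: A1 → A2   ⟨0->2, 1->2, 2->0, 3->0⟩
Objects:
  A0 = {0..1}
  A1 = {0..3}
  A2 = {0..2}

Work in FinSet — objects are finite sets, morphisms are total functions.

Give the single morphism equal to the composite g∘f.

  0 f→1 g→2
  1 f→3 g→0
composite: ⟨0->2, 1->0⟩

Answer: ⟨0->2, 1->0⟩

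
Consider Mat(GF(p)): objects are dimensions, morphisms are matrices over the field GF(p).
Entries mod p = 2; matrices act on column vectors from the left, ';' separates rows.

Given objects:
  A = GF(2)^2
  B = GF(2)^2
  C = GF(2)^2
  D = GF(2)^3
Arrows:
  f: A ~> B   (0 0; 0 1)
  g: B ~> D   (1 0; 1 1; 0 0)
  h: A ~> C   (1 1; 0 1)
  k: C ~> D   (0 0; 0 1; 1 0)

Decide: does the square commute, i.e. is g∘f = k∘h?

Answer: DOES NOT COMMUTE

Derivation:
1) trace f;g:
  e0=(1,0) f~>(0,0) g~>(0,0,0)
  e1=(0,1) f~>(0,1) g~>(0,1,0)
  ⟦path⟧₁ = (0 0; 0 1; 0 0)
2) trace h;k:
  e0=(1,0) h~>(1,0) k~>(0,0,1)
  e1=(0,1) h~>(1,1) k~>(0,1,1)
  ⟦path⟧₂ = (0 0; 0 1; 1 1)
Equal? differ; not commutative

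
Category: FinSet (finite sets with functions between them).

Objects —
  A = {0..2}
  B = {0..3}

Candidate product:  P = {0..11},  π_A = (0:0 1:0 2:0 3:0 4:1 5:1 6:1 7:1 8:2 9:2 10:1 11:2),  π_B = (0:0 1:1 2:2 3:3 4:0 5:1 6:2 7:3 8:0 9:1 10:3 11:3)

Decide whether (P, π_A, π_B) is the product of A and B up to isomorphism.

|A|·|B| = 3·4 = 12;  |P| = 12
Check the pairing map k ↦ (π_A(k), π_B(k)):
  0 : (0,0)
  1 : (0,1)
  2 : (0,2)
  3 : (0,3)
  4 : (1,0)
  5 : (1,1)
  6 : (1,2)
  7 : (1,3)
  8 : (2,0)
  9 : (2,1)
  10 : (1,3)  ✗ repeats pair of k=7
  11 : (2,3)
distinct pairs in image: 11 / 12 needed
  → (1,3) hit at k=7 and k=10

Answer: NOT A VALID PRODUCT — duplicate pair at indices 7,10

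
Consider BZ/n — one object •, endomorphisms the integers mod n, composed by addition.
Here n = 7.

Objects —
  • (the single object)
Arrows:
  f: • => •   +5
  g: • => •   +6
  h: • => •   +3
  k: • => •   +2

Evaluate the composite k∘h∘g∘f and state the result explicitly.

  0 +5≡5 +6≡4 +3≡0 +2≡2  (mod 7)
result: +2

Answer: +2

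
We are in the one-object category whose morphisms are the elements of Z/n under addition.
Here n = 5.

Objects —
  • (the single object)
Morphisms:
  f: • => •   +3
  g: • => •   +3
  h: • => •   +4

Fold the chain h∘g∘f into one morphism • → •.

  0 +3≡3 +3≡1 +4≡0  (mod 5)
result: +0

Answer: +0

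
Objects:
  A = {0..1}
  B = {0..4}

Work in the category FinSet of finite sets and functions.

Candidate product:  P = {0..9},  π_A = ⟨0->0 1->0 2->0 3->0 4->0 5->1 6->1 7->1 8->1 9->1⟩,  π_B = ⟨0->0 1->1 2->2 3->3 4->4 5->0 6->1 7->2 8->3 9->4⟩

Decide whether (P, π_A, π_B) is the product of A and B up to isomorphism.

|A|·|B| = 2·5 = 10;  |P| = 10
Check the pairing map k ↦ (π_A(k), π_B(k)):
  0 -> (0,0)
  1 -> (0,1)
  2 -> (0,2)
  3 -> (0,3)
  4 -> (0,4)
  5 -> (1,0)
  6 -> (1,1)
  7 -> (1,2)
  8 -> (1,3)
  9 -> (1,4)
distinct pairs in image: 10 / 10 needed
  → bijection onto A×B; projections well-typed.

Answer: VALID PRODUCT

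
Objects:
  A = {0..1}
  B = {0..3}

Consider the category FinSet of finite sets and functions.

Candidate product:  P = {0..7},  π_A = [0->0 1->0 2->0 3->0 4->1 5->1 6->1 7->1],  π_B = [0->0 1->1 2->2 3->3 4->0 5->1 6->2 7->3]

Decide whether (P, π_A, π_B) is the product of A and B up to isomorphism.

|A|·|B| = 2·4 = 8;  |P| = 8
Check the pairing map k ↦ (π_A(k), π_B(k)):
  0 -> (0,0)
  1 -> (0,1)
  2 -> (0,2)
  3 -> (0,3)
  4 -> (1,0)
  5 -> (1,1)
  6 -> (1,2)
  7 -> (1,3)
distinct pairs in image: 8 / 8 needed
  → bijection onto A×B; projections well-typed.

Answer: VALID PRODUCT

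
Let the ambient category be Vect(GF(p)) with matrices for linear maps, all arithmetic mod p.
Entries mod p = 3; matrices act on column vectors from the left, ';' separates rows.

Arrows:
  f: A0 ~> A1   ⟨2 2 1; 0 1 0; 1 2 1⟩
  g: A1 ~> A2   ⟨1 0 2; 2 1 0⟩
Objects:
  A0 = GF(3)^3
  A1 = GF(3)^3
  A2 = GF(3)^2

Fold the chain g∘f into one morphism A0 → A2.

  e0=[1,0,0] f~>[2,0,1] g~>[1,1]
  e1=[0,1,0] f~>[2,1,2] g~>[0,2]
  e2=[0,0,1] f~>[1,0,1] g~>[0,2]
composite: ⟨1 0 0; 1 2 2⟩

Answer: ⟨1 0 0; 1 2 2⟩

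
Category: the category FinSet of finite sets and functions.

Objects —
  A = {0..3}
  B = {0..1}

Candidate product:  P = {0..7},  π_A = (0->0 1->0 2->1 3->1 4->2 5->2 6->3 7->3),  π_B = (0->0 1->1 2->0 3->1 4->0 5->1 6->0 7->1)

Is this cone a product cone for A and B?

|A|·|B| = 4·2 = 8;  |P| = 8
Check the pairing map k ↦ (π_A(k), π_B(k)):
  0 -> (0,0)
  1 -> (0,1)
  2 -> (1,0)
  3 -> (1,1)
  4 -> (2,0)
  5 -> (2,1)
  6 -> (3,0)
  7 -> (3,1)
distinct pairs in image: 8 / 8 needed
  → bijection onto A×B; projections well-typed.

Answer: VALID PRODUCT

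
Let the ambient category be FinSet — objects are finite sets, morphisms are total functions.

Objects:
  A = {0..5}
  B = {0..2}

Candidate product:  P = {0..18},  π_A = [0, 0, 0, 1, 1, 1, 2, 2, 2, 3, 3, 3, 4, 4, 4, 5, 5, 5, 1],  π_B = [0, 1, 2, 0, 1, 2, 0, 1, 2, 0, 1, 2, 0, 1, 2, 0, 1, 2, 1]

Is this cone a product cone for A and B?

|A|·|B| = 6·3 = 18;  |P| = 19
  → cardinalities differ; no bijection possible.

Answer: NOT A VALID PRODUCT — |P|=19 ≠ |A|·|B|=18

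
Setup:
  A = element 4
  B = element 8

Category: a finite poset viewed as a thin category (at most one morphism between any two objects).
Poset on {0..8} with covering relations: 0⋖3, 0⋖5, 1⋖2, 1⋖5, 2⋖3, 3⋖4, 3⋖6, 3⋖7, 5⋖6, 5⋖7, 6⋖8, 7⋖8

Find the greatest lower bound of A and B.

Answer: A∧B = 3

Work:
{x : x⊑A ∧ x⊑B} = {0,1,2,3}  (A=4, B=8)
  0 ⊑ 3
  1 ⊑ 3
  2 ⊑ 3
  3 ⊑ 3
glb = 3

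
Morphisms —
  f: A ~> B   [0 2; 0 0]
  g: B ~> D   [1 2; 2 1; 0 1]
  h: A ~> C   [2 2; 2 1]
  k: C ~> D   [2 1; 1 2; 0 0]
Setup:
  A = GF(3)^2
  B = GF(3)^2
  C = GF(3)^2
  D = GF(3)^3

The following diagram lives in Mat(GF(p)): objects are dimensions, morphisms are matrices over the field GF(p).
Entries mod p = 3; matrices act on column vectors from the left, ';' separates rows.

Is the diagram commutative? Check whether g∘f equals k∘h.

Answer: COMMUTES

Work:
Along f;g (path 1):
  e0=[1,0] f~>[0,0] g~>[0,0,0]
  e1=[0,1] f~>[2,0] g~>[2,1,0]
  ⟦path⟧₁ = [0 2; 0 1; 0 0]
Along h;k (path 2):
  e0=[1,0] h~>[2,2] k~>[0,0,0]
  e1=[0,1] h~>[2,1] k~>[2,1,0]
  ⟦path⟧₂ = [0 2; 0 1; 0 0]
Equal? equal; square commutes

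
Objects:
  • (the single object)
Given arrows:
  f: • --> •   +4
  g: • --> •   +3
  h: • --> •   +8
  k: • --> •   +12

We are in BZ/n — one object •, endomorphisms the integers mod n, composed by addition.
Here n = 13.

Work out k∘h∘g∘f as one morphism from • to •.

Answer: +1

Work:
  0 +4≡4 +3≡7 +8≡2 +12≡1  (mod 13)
result: +1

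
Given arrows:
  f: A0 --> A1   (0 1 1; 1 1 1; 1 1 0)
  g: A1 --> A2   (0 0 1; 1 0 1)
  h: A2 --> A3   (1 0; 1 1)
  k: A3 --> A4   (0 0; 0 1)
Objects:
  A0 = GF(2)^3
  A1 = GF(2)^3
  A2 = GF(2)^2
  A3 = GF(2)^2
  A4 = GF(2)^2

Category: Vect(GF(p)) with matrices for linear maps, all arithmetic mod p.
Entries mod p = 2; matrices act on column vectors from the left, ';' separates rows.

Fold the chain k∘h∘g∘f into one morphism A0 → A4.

  e0=(1,0,0) f-->(0,1,1) g-->(1,1) h-->(1,0) k-->(0,0)
  e1=(0,1,0) f-->(1,1,1) g-->(1,0) h-->(1,1) k-->(0,1)
  e2=(0,0,1) f-->(1,1,0) g-->(0,1) h-->(0,1) k-->(0,1)
composite: (0 0 0; 0 1 1)

Answer: (0 0 0; 0 1 1)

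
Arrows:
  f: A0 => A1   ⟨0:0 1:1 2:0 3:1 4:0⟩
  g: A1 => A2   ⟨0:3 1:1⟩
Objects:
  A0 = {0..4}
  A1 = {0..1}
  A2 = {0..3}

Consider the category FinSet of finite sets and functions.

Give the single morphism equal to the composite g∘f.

Answer: ⟨0:3 1:1 2:3 3:1 4:3⟩

Derivation:
  0 f=>0 g=>3
  1 f=>1 g=>1
  2 f=>0 g=>3
  3 f=>1 g=>1
  4 f=>0 g=>3
result: ⟨0:3 1:1 2:3 3:1 4:3⟩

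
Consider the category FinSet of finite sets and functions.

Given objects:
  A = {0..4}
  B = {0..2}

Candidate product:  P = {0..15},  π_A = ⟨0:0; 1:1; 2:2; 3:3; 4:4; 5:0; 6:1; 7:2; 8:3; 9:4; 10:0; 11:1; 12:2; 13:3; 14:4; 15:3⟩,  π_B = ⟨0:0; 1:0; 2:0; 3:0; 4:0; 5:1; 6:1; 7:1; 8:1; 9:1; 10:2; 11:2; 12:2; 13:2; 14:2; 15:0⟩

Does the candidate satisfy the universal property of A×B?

Answer: NOT A VALID PRODUCT — |P|=16 ≠ |A|·|B|=15

Trace:
|A|·|B| = 5·3 = 15;  |P| = 16
  → cardinalities differ; no bijection possible.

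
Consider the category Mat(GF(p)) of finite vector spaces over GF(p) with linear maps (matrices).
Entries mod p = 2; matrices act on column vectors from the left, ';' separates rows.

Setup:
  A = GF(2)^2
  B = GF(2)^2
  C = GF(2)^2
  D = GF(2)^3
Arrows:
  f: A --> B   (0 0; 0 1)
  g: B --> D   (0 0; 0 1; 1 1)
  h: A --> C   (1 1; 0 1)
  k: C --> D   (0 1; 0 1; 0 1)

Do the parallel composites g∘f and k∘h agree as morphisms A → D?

1) trace f;g:
  e0=[1,0] f-->[0,0] g-->[0,0,0]
  e1=[0,1] f-->[0,1] g-->[0,1,1]
  composite₁ = (0 0; 0 1; 0 1)
2) trace h;k:
  e0=[1,0] h-->[1,0] k-->[0,0,0]
  e1=[0,1] h-->[1,1] k-->[1,1,1]
  composite₂ = (0 1; 0 1; 0 1)
Equal? distinct morphisms ✗

Answer: DOES NOT COMMUTE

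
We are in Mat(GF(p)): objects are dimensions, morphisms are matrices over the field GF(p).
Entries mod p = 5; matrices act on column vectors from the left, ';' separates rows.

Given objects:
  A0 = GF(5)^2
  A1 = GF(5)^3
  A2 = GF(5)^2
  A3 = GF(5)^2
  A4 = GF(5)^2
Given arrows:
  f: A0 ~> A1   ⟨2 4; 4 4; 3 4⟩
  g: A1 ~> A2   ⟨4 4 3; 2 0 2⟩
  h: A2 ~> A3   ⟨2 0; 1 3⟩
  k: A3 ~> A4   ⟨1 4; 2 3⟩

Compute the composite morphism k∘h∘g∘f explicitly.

  e0=[1,0] f~>[2,4,3] g~>[3,0] h~>[1,3] k~>[3,1]
  e1=[0,1] f~>[4,4,4] g~>[4,1] h~>[3,2] k~>[1,2]
⟦path⟧: ⟨3 1; 1 2⟩

Answer: ⟨3 1; 1 2⟩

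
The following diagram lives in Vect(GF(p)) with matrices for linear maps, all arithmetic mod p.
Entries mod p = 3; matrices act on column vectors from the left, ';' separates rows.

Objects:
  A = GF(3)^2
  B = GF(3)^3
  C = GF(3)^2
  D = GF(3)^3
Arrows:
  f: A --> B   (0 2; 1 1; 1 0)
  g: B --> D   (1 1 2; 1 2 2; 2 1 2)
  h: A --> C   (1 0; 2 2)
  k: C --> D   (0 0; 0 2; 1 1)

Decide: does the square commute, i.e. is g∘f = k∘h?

Answer: COMMUTES

Trace:
Along f;g (path 1):
  e0=(1,0) f-->(0,1,1) g-->(0,1,0)
  e1=(0,1) f-->(2,1,0) g-->(0,1,2)
  result₁ = (0 0; 1 1; 0 2)
Along h;k (path 2):
  e0=(1,0) h-->(1,2) k-->(0,1,0)
  e1=(0,1) h-->(0,2) k-->(0,1,2)
  result₂ = (0 0; 1 1; 0 2)
Equal? same morphism ✓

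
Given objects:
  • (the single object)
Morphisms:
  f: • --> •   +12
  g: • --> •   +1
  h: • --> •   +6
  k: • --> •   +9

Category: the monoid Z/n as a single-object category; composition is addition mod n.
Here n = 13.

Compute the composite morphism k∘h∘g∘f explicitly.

  0 +12≡12 +1≡0 +6≡6 +9≡2  (mod 13)
⟦path⟧: +2

Answer: +2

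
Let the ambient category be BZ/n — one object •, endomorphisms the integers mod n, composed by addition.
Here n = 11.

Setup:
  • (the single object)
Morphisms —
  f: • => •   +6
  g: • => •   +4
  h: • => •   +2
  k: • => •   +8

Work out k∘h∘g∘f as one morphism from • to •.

Answer: +9

Trace:
  0 +6≡6 +4≡10 +2≡1 +8≡9  (mod 11)
result: +9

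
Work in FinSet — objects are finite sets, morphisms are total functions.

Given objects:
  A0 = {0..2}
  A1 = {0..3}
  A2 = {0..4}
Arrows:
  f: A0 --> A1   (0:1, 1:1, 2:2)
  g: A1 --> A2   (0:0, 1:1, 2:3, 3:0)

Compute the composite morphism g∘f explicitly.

Answer: (0:1, 1:1, 2:3)

Trace:
  0 f-->1 g-->1
  1 f-->1 g-->1
  2 f-->2 g-->3
⟦path⟧: (0:1, 1:1, 2:3)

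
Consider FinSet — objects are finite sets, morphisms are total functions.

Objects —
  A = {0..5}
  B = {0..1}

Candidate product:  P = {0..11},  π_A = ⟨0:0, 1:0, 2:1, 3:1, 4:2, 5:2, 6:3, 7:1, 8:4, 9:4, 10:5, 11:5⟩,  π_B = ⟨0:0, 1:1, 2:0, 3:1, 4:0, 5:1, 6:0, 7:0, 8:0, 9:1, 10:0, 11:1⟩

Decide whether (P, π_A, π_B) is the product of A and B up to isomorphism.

|A|·|B| = 6·2 = 12;  |P| = 12
Check the pairing map k ↦ (π_A(k), π_B(k)):
  0 : (0,0)
  1 : (0,1)
  2 : (1,0)
  3 : (1,1)
  4 : (2,0)
  5 : (2,1)
  6 : (3,0)
  7 : (1,0)  ✗ repeats pair of k=2
  8 : (4,0)
  9 : (4,1)
  10 : (5,0)
  11 : (5,1)
distinct pairs in image: 11 / 12 needed
  → (1,0) hit at k=2 and k=7

Answer: NOT A VALID PRODUCT — duplicate pair at indices 2,7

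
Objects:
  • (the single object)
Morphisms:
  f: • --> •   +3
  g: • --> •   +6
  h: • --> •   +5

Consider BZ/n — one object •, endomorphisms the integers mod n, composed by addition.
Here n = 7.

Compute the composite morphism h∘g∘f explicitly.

  0 +3≡3 +6≡2 +5≡0  (mod 7)
⟦path⟧: +0

Answer: +0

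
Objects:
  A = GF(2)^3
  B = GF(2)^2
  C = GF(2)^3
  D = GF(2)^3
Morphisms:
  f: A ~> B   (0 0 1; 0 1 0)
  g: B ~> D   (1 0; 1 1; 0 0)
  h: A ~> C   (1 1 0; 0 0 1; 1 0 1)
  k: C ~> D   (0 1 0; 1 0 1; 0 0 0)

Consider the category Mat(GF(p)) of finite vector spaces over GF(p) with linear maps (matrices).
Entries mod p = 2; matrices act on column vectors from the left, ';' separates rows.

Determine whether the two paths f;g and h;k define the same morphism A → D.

Path 1 = f;g:
  e0=[1,0,0] f~>[0,0] g~>[0,0,0]
  e1=[0,1,0] f~>[0,1] g~>[0,1,0]
  e2=[0,0,1] f~>[1,0] g~>[1,1,0]
  ⟦path⟧₁ = (0 0 1; 0 1 1; 0 0 0)
Path 2 = h;k:
  e0=[1,0,0] h~>[1,0,1] k~>[0,0,0]
  e1=[0,1,0] h~>[1,0,0] k~>[0,1,0]
  e2=[0,0,1] h~>[0,1,1] k~>[1,1,0]
  ⟦path⟧₂ = (0 0 1; 0 1 1; 0 0 0)
Equal? equal; square commutes

Answer: COMMUTES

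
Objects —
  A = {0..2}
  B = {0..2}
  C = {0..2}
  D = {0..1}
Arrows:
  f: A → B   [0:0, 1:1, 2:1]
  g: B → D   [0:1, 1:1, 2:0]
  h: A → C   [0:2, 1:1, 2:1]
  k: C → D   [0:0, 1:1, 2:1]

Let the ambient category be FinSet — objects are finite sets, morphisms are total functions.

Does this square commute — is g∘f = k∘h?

Answer: COMMUTES

Work:
Along f;g (path 1):
  0 f→0 g→1
  1 f→1 g→1
  2 f→1 g→1
  ⟦path⟧₁ = [0:1, 1:1, 2:1]
Along h;k (path 2):
  0 h→2 k→1
  1 h→1 k→1
  2 h→1 k→1
  ⟦path⟧₂ = [0:1, 1:1, 2:1]
Equal? same morphism ✓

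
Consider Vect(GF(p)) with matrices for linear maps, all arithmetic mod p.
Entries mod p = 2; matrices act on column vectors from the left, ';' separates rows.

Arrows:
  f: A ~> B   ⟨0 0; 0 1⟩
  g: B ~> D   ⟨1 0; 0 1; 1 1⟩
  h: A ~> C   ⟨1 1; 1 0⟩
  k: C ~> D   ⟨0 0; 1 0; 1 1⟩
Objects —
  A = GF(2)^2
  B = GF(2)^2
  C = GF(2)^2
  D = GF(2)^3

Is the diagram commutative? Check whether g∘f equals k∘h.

Along f;g (path 1):
  e0=⟨1,0⟩ f~>⟨0,0⟩ g~>⟨0,0,0⟩
  e1=⟨0,1⟩ f~>⟨0,1⟩ g~>⟨0,1,1⟩
  result₁ = ⟨0 0; 0 1; 0 1⟩
Along h;k (path 2):
  e0=⟨1,0⟩ h~>⟨1,1⟩ k~>⟨0,1,0⟩
  e1=⟨0,1⟩ h~>⟨1,0⟩ k~>⟨0,1,1⟩
  result₂ = ⟨0 0; 1 1; 0 1⟩
Equal? differ; not commutative

Answer: DOES NOT COMMUTE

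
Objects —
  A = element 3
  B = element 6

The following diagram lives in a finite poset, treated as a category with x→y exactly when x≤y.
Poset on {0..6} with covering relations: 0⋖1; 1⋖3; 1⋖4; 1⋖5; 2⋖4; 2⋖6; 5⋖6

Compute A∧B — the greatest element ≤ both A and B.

Lower bounds of A=3 and B=6: {0,1}
  0 ≤ 1
  1 ≤ 1
glb = 1

Answer: A∧B = 1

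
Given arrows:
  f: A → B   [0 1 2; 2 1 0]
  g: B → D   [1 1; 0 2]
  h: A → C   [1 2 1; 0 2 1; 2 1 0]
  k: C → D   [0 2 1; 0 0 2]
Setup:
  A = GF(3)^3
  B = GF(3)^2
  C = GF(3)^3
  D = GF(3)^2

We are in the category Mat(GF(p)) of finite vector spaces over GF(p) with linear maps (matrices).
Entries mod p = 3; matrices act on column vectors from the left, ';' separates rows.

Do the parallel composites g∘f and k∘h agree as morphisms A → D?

Along f;g (path 1):
  e0=(1,0,0) f→(0,2) g→(2,1)
  e1=(0,1,0) f→(1,1) g→(2,2)
  e2=(0,0,1) f→(2,0) g→(2,0)
  composite₁ = [2 2 2; 1 2 0]
Along h;k (path 2):
  e0=(1,0,0) h→(1,0,2) k→(2,1)
  e1=(0,1,0) h→(2,2,1) k→(2,2)
  e2=(0,0,1) h→(1,1,0) k→(2,0)
  composite₂ = [2 2 2; 1 2 0]
Equal? same morphism ✓

Answer: COMMUTES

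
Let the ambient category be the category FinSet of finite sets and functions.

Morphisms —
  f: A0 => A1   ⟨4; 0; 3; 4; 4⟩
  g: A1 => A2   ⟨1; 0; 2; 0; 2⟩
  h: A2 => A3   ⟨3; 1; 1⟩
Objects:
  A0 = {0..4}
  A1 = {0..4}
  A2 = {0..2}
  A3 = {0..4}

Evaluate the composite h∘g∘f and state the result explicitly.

Answer: ⟨1; 1; 3; 1; 1⟩

Work:
  0 f=>4 g=>2 h=>1
  1 f=>0 g=>1 h=>1
  2 f=>3 g=>0 h=>3
  3 f=>4 g=>2 h=>1
  4 f=>4 g=>2 h=>1
⟦path⟧: ⟨1; 1; 3; 1; 1⟩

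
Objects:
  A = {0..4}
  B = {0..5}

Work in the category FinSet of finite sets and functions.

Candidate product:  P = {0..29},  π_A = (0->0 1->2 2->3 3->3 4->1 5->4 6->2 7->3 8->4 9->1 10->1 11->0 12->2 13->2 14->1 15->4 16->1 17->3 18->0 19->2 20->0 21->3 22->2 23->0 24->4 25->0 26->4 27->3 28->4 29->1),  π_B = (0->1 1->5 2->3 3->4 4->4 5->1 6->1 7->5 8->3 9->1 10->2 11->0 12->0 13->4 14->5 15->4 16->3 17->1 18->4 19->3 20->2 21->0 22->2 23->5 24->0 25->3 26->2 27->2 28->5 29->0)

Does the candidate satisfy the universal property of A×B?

Answer: VALID PRODUCT

Derivation:
|A|·|B| = 5·6 = 30;  |P| = 30
Check the pairing map k ↦ (π_A(k), π_B(k)):
  0 -> (0,1)
  1 -> (2,5)
  2 -> (3,3)
  3 -> (3,4)
  4 -> (1,4)
  5 -> (4,1)
  6 -> (2,1)
  7 -> (3,5)
  8 -> (4,3)
  9 -> (1,1)
  10 -> (1,2)
  11 -> (0,0)
  12 -> (2,0)
  13 -> (2,4)
  14 -> (1,5)
  15 -> (4,4)
  16 -> (1,3)
  17 -> (3,1)
  18 -> (0,4)
  19 -> (2,3)
  20 -> (0,2)
  21 -> (3,0)
  22 -> (2,2)
  23 -> (0,5)
  24 -> (4,0)
  25 -> (0,3)
  26 -> (4,2)
  27 -> (3,2)
  28 -> (4,5)
  29 -> (1,0)
distinct pairs in image: 30 / 30 needed
  → bijection onto A×B; projections well-typed.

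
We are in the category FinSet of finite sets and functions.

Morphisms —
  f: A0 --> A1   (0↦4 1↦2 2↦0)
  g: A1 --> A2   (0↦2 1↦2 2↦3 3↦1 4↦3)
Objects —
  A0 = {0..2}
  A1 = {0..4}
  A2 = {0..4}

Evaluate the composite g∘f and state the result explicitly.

Answer: (0↦3 1↦3 2↦2)

Trace:
  0 f-->4 g-->3
  1 f-->2 g-->3
  2 f-->0 g-->2
result: (0↦3 1↦3 2↦2)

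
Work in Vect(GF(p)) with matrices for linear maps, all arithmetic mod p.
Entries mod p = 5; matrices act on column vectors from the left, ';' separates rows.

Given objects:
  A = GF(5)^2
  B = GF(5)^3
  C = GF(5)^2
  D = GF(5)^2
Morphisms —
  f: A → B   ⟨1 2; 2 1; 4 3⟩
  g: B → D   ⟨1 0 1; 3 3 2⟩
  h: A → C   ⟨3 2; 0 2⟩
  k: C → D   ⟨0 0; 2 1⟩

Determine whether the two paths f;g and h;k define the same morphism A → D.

Answer: DOES NOT COMMUTE

Trace:
1) trace f;g:
  e0=[1,0] f→[1,2,4] g→[0,2]
  e1=[0,1] f→[2,1,3] g→[0,0]
  ⟦path⟧₁ = ⟨0 0; 2 0⟩
2) trace h;k:
  e0=[1,0] h→[3,0] k→[0,1]
  e1=[0,1] h→[2,2] k→[0,1]
  ⟦path⟧₂ = ⟨0 0; 1 1⟩
Equal? distinct morphisms ✗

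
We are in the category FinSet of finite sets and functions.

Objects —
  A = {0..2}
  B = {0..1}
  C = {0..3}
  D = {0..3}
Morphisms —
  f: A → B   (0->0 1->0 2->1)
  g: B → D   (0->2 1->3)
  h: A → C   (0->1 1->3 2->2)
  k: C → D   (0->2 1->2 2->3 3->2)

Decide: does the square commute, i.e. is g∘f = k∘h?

Path 1 = f;g:
  0 f→0 g→2
  1 f→0 g→2
  2 f→1 g→3
  composite₁ = (0->2 1->2 2->3)
Path 2 = h;k:
  0 h→1 k→2
  1 h→3 k→2
  2 h→2 k→3
  composite₂ = (0->2 1->2 2->3)
Equal? same morphism ✓

Answer: COMMUTES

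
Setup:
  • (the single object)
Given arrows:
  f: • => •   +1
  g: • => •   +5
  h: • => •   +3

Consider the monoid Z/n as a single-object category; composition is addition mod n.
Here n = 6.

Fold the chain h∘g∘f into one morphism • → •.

Answer: +3

Work:
  0 +1≡1 +5≡0 +3≡3  (mod 6)
⟦path⟧: +3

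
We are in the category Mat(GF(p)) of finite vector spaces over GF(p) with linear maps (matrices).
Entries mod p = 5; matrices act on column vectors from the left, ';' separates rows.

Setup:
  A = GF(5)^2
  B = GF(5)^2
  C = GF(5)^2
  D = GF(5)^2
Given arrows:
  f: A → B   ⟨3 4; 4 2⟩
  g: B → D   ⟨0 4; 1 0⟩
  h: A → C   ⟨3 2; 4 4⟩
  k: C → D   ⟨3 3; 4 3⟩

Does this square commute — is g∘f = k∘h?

Path 1 = f;g:
  e0=[1,0] f→[3,4] g→[1,3]
  e1=[0,1] f→[4,2] g→[3,4]
  composite₁ = ⟨1 3; 3 4⟩
Path 2 = h;k:
  e0=[1,0] h→[3,4] k→[1,4]
  e1=[0,1] h→[2,4] k→[3,0]
  composite₂ = ⟨1 3; 4 0⟩
Equal? NO — does not commute

Answer: DOES NOT COMMUTE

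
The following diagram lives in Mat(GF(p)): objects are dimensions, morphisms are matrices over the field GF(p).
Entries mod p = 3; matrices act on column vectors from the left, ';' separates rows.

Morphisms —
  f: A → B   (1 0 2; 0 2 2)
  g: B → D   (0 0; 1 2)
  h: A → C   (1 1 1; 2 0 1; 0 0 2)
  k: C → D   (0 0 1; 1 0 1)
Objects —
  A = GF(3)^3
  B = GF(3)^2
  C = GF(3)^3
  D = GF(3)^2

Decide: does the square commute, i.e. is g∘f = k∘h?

Path 1 = f;g:
  e0=(1,0,0) f→(1,0) g→(0,1)
  e1=(0,1,0) f→(0,2) g→(0,1)
  e2=(0,0,1) f→(2,2) g→(0,0)
  composite₁ = (0 0 0; 1 1 0)
Path 2 = h;k:
  e0=(1,0,0) h→(1,2,0) k→(0,1)
  e1=(0,1,0) h→(1,0,0) k→(0,1)
  e2=(0,0,1) h→(1,1,2) k→(2,0)
  composite₂ = (0 0 2; 1 1 0)
Equal? NO — does not commute

Answer: DOES NOT COMMUTE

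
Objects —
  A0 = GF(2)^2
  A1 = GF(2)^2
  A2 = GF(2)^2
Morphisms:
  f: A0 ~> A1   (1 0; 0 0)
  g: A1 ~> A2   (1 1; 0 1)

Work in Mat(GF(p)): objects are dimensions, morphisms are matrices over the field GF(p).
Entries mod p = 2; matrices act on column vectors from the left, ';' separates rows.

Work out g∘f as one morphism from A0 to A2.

Answer: (1 0; 0 0)

Trace:
  e0=⟨1,0⟩ f~>⟨1,0⟩ g~>⟨1,0⟩
  e1=⟨0,1⟩ f~>⟨0,0⟩ g~>⟨0,0⟩
result: (1 0; 0 0)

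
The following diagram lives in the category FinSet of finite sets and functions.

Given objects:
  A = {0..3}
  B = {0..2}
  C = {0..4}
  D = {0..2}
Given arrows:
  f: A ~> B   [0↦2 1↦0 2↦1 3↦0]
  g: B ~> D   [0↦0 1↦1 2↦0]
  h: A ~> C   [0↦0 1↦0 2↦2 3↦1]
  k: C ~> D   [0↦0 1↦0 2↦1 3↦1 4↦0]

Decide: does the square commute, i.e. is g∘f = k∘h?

Answer: COMMUTES

Trace:
Along f;g (path 1):
  0 f~>2 g~>0
  1 f~>0 g~>0
  2 f~>1 g~>1
  3 f~>0 g~>0
  ⟦path⟧₁ = [0↦0 1↦0 2↦1 3↦0]
Along h;k (path 2):
  0 h~>0 k~>0
  1 h~>0 k~>0
  2 h~>2 k~>1
  3 h~>1 k~>0
  ⟦path⟧₂ = [0↦0 1↦0 2↦1 3↦0]
Equal? same morphism ✓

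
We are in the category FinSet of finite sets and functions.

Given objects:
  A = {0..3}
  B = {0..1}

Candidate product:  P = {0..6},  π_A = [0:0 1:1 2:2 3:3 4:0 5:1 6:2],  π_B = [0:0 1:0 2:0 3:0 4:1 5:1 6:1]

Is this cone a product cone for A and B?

Answer: NOT A VALID PRODUCT — |P|=7 ≠ |A|·|B|=8

Work:
|A|·|B| = 4·2 = 8;  |P| = 7
  → cardinalities differ; no bijection possible.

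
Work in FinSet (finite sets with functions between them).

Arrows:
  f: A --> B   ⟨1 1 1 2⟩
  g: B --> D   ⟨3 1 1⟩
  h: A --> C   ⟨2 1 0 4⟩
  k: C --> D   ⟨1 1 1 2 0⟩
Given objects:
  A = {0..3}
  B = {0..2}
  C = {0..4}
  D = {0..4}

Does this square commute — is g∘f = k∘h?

Answer: DOES NOT COMMUTE

Work:
Path 1 = f;g:
  0 f-->1 g-->1
  1 f-->1 g-->1
  2 f-->1 g-->1
  3 f-->2 g-->1
  ⟦path⟧₁ = ⟨1 1 1 1⟩
Path 2 = h;k:
  0 h-->2 k-->1
  1 h-->1 k-->1
  2 h-->0 k-->1
  3 h-->4 k-->0
  ⟦path⟧₂ = ⟨1 1 1 0⟩
Equal? differ; not commutative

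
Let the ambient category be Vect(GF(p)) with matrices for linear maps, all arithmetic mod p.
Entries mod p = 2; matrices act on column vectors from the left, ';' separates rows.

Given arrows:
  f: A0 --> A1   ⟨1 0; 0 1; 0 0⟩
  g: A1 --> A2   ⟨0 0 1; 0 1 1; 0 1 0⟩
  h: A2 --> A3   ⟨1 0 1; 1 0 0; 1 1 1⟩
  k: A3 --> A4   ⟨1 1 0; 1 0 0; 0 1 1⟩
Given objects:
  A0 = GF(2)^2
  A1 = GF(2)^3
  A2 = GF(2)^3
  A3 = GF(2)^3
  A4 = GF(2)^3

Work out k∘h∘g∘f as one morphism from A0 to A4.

Answer: ⟨0 1; 0 1; 0 0⟩

Trace:
  e0=(1,0) f-->(1,0,0) g-->(0,0,0) h-->(0,0,0) k-->(0,0,0)
  e1=(0,1) f-->(0,1,0) g-->(0,1,1) h-->(1,0,0) k-->(1,1,0)
result: ⟨0 1; 0 1; 0 0⟩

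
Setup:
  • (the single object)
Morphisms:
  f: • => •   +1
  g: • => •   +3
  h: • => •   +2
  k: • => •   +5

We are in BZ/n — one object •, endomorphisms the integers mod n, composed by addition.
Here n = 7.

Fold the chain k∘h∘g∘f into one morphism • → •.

  0 +1≡1 +3≡4 +2≡6 +5≡4  (mod 7)
⟦path⟧: +4

Answer: +4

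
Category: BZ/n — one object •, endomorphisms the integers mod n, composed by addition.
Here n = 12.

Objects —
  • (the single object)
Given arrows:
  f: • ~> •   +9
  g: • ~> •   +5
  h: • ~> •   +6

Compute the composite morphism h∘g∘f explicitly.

Answer: +8

Trace:
  0 +9≡9 +5≡2 +6≡8  (mod 12)
composite: +8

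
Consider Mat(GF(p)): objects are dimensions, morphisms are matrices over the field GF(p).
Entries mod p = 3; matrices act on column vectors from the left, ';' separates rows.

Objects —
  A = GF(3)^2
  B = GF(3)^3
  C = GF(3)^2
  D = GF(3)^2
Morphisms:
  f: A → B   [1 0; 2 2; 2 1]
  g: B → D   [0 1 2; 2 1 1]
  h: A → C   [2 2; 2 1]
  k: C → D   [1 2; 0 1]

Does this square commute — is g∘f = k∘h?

Path 1 = f;g:
  e0=[1,0] f→[1,2,2] g→[0,0]
  e1=[0,1] f→[0,2,1] g→[1,0]
  ⟦path⟧₁ = [0 1; 0 0]
Path 2 = h;k:
  e0=[1,0] h→[2,2] k→[0,2]
  e1=[0,1] h→[2,1] k→[1,1]
  ⟦path⟧₂ = [0 1; 2 1]
Equal? NO — does not commute

Answer: DOES NOT COMMUTE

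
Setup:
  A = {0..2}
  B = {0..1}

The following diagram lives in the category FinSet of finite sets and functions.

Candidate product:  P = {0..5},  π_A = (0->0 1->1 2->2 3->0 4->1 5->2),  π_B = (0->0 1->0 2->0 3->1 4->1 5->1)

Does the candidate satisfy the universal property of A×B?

Answer: VALID PRODUCT

Derivation:
|A|·|B| = 3·2 = 6;  |P| = 6
Check the pairing map k ↦ (π_A(k), π_B(k)):
  0 -> (0,0)
  1 -> (1,0)
  2 -> (2,0)
  3 -> (0,1)
  4 -> (1,1)
  5 -> (2,1)
distinct pairs in image: 6 / 6 needed
  → bijection onto A×B; projections well-typed.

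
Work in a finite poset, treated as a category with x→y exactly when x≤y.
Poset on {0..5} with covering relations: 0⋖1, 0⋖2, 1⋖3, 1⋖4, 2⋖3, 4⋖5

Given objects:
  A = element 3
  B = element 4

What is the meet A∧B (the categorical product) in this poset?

Common predecessors of 3,4: {0,1}
  0 ⊑ 1
  1 ⊑ 1
glb = 1

Answer: A∧B = 1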